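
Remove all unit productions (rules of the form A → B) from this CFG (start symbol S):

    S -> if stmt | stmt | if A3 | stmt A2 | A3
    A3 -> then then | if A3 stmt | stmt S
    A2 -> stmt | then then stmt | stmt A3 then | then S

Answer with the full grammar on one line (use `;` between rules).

S -> if stmt | stmt | if A3 | stmt A2 | then then | if A3 stmt | stmt S; A3 -> then then | if A3 stmt | stmt S; A2 -> stmt | then then stmt | stmt A3 then | then S

Unit pairs: S ⇒* {A3}.
For every A with A ⇒* B via unit rules, add B's non-unit alternatives to A; then delete every rule of the form X → Y.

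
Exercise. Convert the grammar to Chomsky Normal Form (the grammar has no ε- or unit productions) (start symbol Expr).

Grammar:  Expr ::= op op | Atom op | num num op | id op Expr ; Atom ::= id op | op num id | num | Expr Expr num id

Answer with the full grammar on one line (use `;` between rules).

Introduce a nonterminal for each terminal appearing in a rule of length ≥ 2: X1 → op, X2 → num, X3 → id.
Binarize each right-hand side of length ≥ 3 by chaining fresh nonterminals (Y1, Y2, …): affected rules were Expr → X2 X2 X1; Expr → X3 X1 Expr; Atom → X1 X2 X3; Atom → Expr Expr X2 X3.

Expr ::= X1 X1 | Atom X1 | X2 Y1 | X3 Y2; Atom ::= X3 X1 | X1 Y3 | num | Expr Y4; X1 ::= op; X2 ::= num; X3 ::= id; Y1 ::= X2 X1; Y2 ::= X1 Expr; Y3 ::= X2 X3; Y4 ::= Expr Y5; Y5 ::= X2 X3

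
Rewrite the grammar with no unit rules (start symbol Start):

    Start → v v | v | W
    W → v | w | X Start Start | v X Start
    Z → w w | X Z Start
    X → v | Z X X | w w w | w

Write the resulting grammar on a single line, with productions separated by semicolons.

Start → v v | v | w | X Start Start | v X Start; W → v | w | X Start Start | v X Start; Z → w w | X Z Start; X → v | Z X X | w w w | w

Unit pairs: Start ⇒* {W}.
For each unit pair (A, B), copy every non-unit production of B to A, then drop all unit productions.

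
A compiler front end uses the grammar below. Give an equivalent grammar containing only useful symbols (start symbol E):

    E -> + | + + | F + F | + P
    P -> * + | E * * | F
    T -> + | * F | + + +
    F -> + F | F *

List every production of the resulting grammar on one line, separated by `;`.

Generating nonterminals: {E, P, T}.
Reachable from E after that: {E, P}.
Removed useless symbols: {F, T} and every production mentioning them.

E -> + | + + | + P; P -> * + | E * *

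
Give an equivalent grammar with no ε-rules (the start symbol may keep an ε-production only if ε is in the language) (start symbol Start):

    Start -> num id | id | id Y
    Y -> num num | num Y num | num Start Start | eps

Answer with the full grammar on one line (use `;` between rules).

Start -> num id | id | id Y; Y -> num num | num Y num | num Start Start

The nullable symbols are {Y}.
ε ∉ L(G), so no ε-production is kept.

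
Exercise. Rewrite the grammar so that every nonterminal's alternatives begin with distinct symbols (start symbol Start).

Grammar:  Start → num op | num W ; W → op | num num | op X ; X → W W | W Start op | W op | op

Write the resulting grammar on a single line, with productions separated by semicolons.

Start has alternatives sharing prefix 'num': factor to Start → num Start1 with Start1 → op | W.
W has alternatives sharing prefix 'op': factor to W → op W1 with W1 → ε | X.
X has alternatives sharing prefix 'W': factor to X → W X1 with X1 → W | Start op | op.

Start → num Start1; W → num num | op W1; X → op | W X1; Start1 → op | W; W1 → ε | X; X1 → W | Start op | op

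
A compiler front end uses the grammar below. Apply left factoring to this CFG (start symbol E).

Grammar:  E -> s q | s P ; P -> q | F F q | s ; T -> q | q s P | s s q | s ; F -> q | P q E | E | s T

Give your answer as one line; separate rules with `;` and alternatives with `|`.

E has alternatives sharing prefix 's': factor to E → s E' with E' → q | P.
T has alternatives sharing prefix 'q': factor to T → q T' with T' → ε | s P.
T has alternatives sharing prefix 's': factor to T → s T'' with T'' → s q | ε.

E -> s E'; P -> q | F F q | s; T -> q T' | s T''; F -> q | P q E | E | s T; E' -> q | P; T' -> ε | s P; T'' -> s q | ε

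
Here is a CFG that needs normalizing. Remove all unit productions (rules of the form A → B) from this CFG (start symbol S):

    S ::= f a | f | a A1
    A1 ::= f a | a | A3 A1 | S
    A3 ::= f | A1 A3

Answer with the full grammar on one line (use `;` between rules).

Unit pairs: A1 ⇒* {S}.
For every A with A ⇒* B via unit rules, add B's non-unit alternatives to A; then delete every rule of the form X → Y.

S ::= f a | f | a A1; A1 ::= f a | a | A3 A1 | f | a A1; A3 ::= f | A1 A3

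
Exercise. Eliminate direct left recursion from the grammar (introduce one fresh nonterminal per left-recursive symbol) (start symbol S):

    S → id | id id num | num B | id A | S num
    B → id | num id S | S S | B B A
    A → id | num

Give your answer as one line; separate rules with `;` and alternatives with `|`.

S, B are directly left-recursive.
For S: α = {num}, β = {id, id id num, num B, id A}. Rewrite as S → β S' and S' → α S' | ε.
For B: α = {B A}, β = {id, num id S, S S}. Rewrite as B → β B' and B' → α B' | ε.

S → id S' | id id num S' | num B S' | id A S'; B → id B' | num id S B' | S S B'; A → id | num; S' → num S' | ε; B' → B A B' | ε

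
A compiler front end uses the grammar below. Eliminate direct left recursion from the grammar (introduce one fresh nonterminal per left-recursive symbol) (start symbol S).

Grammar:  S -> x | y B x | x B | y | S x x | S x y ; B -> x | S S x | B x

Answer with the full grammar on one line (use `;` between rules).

Left recursion appears on S, B.
For S: α = {x x, x y}, β = {x, y B x, x B, y}. Rewrite as S → β S' and S' → α S' | ε.
For B: α = {x}, β = {x, S S x}. Rewrite as B → β B' and B' → α B' | ε.

S -> x S' | y B x S' | x B S' | y S'; B -> x B' | S S x B'; S' -> x x S' | x y S' | ε; B' -> x B' | ε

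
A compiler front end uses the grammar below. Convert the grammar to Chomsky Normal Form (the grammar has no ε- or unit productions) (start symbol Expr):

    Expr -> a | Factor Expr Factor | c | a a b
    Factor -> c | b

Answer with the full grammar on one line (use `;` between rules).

Expr -> a | Factor Y1 | c | X1 Y2; Factor -> c | b; X1 -> a; X2 -> b; Y1 -> Expr Factor; Y2 -> X1 X2

Introduce a nonterminal for each terminal appearing in a rule of length ≥ 2: X1 → a, X2 → b.
Binarize each right-hand side of length ≥ 3 by chaining fresh nonterminals (Y1, Y2, …): affected rules were Expr → Factor Expr Factor; Expr → X1 X1 X2.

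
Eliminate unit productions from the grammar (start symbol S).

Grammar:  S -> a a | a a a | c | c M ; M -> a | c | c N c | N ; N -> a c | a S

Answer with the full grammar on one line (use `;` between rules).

Unit pairs: M ⇒* {N}.
For every A with A ⇒* B via unit rules, add B's non-unit alternatives to A; then delete every rule of the form X → Y.

S -> a a | a a a | c | c M; M -> a c | a S | a | c | c N c; N -> a c | a S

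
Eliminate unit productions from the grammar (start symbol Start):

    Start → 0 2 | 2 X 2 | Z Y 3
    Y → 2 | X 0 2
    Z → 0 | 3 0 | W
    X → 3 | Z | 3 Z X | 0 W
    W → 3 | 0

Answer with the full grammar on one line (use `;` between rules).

Unit pairs: X ⇒* {W, Z}; Z ⇒* {W}.
For each unit pair (A, B), copy every non-unit production of B to A, then drop all unit productions.

Start → 0 2 | 2 X 2 | Z Y 3; Y → 2 | X 0 2; Z → 0 | 3 0 | 3; X → 0 | 3 0 | 3 | 3 Z X | 0 W; W → 3 | 0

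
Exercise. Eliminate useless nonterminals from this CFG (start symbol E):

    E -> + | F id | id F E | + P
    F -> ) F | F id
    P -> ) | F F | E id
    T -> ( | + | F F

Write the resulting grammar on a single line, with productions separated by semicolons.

E -> + | + P; P -> ) | E id

Generating nonterminals: {E, P, T}.
Reachable from E after that: {E, P}.
Removed useless symbols: {F, T} and every production mentioning them.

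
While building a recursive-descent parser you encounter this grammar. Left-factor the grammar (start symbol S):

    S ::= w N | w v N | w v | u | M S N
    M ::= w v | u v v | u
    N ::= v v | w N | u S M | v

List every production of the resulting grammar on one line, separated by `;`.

S has alternatives sharing prefix 'w': factor to S → w S' with S' → N | v N | v.
M has alternatives sharing prefix 'u': factor to M → u M' with M' → v v | ε.
N has alternatives sharing prefix 'v': factor to N → v N' with N' → v | ε.
S' has alternatives sharing prefix 'v': factor to S' → v S'' with S'' → N | ε.

S ::= u | M S N | w S'; M ::= w v | u M'; N ::= w N | u S M | v N'; S' ::= N | v S''; M' ::= v v | ε; N' ::= v | ε; S'' ::= N | ε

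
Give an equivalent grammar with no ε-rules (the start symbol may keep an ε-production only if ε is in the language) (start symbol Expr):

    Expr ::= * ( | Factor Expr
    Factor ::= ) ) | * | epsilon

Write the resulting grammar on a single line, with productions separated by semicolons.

Nullable nonterminals: {Factor}.
ε ∉ L(G), so no ε-production is kept.

Expr ::= * ( | Factor Expr; Factor ::= ) ) | *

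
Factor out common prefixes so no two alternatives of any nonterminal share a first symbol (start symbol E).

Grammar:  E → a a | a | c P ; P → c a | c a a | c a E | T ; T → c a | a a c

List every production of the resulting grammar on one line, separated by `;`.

E has alternatives sharing prefix 'a': factor to E → a E' with E' → a | ε.
P has alternatives sharing prefix 'c a': factor to P → c a P' with P' → ε | a | E.

E → c P | a E'; P → T | c a P'; T → c a | a a c; E' → a | ε; P' → ε | a | E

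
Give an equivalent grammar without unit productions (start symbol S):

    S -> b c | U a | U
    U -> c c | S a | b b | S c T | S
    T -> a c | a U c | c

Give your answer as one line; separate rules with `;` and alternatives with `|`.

Unit pairs: S ⇒* {U}; U ⇒* {S}.
For each unit pair (A, B), copy every non-unit production of B to A, then drop all unit productions.

S -> c c | S a | b b | S c T | b c | U a; U -> c c | S a | b b | S c T | b c | U a; T -> a c | a U c | c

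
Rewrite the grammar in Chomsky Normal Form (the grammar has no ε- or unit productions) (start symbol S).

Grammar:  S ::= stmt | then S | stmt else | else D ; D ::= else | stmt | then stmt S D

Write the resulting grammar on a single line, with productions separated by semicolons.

Introduce a nonterminal for each terminal appearing in a rule of length ≥ 2: X1 → then, X2 → stmt, X3 → else.
Binarize each right-hand side of length ≥ 3 by chaining fresh nonterminals (Y1, Y2, …): affected rules were D → X1 X2 S D.

S ::= stmt | X1 S | X2 X3 | X3 D; D ::= else | stmt | X1 Y1; X1 ::= then; X2 ::= stmt; X3 ::= else; Y1 ::= X2 Y2; Y2 ::= S D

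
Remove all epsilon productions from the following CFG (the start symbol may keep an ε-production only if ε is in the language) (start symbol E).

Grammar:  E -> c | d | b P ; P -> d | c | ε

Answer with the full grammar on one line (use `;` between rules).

The nullable symbols are {P}.
ε ∉ L(G), so no ε-production is kept.
For each production, add variants omitting each subset of nullable occurrences: E → b P gives b P | b.

E -> c | d | b P | b; P -> d | c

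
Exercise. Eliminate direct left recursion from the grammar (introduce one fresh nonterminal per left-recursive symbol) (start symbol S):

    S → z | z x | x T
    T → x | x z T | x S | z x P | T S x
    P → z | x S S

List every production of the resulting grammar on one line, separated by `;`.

T is directly left-recursive.
For T: α = {S x}, β = {x, x z T, x S, z x P}. Rewrite as T → β T' and T' → α T' | ε.

S → z | z x | x T; T → x T' | x z T T' | x S T' | z x P T'; P → z | x S S; T' → S x T' | ε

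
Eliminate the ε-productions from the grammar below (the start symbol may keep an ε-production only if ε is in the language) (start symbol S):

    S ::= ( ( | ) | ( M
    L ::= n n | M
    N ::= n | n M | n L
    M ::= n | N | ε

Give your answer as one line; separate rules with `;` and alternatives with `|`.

S ::= ( ( | ) | ( M | (; L ::= n n | M; N ::= n | n M | n L; M ::= n | N

Nullable set = {L, M}.
ε ∉ L(G), so no ε-production is kept.
For each production, add variants omitting each subset of nullable occurrences: S → ( M gives ( M | (.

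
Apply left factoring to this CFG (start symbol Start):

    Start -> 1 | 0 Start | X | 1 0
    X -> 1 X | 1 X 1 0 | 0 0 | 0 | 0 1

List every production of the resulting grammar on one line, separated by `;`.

Start has alternatives sharing prefix '1': factor to Start → 1 Start1 with Start1 → ε | 0.
X has alternatives sharing prefix '0': factor to X → 0 X1 with X1 → 0 | ε | 1.
X has alternatives sharing prefix '1 X': factor to X → 1 X X2 with X2 → ε | 1 0.

Start -> 0 Start | X | 1 Start1; X -> 0 X1 | 1 X X2; Start1 -> eps | 0; X1 -> 0 | eps | 1; X2 -> eps | 1 0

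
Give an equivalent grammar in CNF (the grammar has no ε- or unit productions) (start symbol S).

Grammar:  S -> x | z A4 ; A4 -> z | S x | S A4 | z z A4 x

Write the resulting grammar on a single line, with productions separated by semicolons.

S -> x | X1 A4; A4 -> z | S X2 | S A4 | X1 Y1; X1 -> z; X2 -> x; Y1 -> X1 Y2; Y2 -> A4 X2

Introduce a nonterminal for each terminal appearing in a rule of length ≥ 2: X1 → z, X2 → x.
Binarize each right-hand side of length ≥ 3 by chaining fresh nonterminals (Y1, Y2, …): affected rules were A4 → X1 X1 A4 X2.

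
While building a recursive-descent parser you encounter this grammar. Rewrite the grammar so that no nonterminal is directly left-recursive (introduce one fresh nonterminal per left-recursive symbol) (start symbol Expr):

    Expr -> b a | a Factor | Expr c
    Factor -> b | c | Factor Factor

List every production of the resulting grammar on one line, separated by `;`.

Directly left-recursive nonterminals: Expr, Factor.
For Expr: α = {c}, β = {b a, a Factor}. Rewrite as Expr → β Expr1 and Expr1 → α Expr1 | ε.
For Factor: α = {Factor}, β = {b, c}. Rewrite as Factor → β Factor1 and Factor1 → α Factor1 | ε.

Expr -> b a Expr1 | a Factor Expr1; Factor -> b Factor1 | c Factor1; Expr1 -> c Expr1 | ε; Factor1 -> Factor Factor1 | ε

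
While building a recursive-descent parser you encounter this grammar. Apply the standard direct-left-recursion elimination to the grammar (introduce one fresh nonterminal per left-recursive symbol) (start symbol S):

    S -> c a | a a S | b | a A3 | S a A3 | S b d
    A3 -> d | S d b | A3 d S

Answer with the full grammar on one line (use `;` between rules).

Directly left-recursive nonterminals: S, A3.
For S: α = {a A3, b d}, β = {c a, a a S, b, a A3}. Rewrite as S → β S' and S' → α S' | ε.
For A3: α = {d S}, β = {d, S d b}. Rewrite as A3 → β A3' and A3' → α A3' | ε.

S -> c a S' | a a S S' | b S' | a A3 S'; A3 -> d A3' | S d b A3'; S' -> a A3 S' | b d S' | ε; A3' -> d S A3' | ε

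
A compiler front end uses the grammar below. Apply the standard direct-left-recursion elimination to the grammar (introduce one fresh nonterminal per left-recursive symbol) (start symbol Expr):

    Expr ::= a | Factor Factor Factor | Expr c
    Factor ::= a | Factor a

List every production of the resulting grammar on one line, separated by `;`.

Expr ::= a Expr1 | Factor Factor Factor Expr1; Factor ::= a Factor1; Expr1 ::= c Expr1 | ε; Factor1 ::= a Factor1 | ε

Left recursion appears on Expr, Factor.
For Expr: α = {c}, β = {a, Factor Factor Factor}. Rewrite as Expr → β Expr1 and Expr1 → α Expr1 | ε.
For Factor: α = {a}, β = {a}. Rewrite as Factor → β Factor1 and Factor1 → α Factor1 | ε.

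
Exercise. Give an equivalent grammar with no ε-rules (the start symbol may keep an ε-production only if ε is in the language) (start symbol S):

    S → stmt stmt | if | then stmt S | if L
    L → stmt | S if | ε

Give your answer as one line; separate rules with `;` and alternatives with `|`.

S → stmt stmt | if | then stmt S | if L; L → stmt | S if

The nullable symbols are {L}.
ε ∉ L(G), so no ε-production is kept.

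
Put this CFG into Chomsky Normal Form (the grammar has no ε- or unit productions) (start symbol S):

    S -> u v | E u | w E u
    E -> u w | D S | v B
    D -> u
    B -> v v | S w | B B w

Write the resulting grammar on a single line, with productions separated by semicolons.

Introduce a nonterminal for each terminal appearing in a rule of length ≥ 2: X1 → u, X2 → v, X3 → w.
Binarize each right-hand side of length ≥ 3 by chaining fresh nonterminals (Y1, Y2, …): affected rules were S → X3 E X1; B → B B X3.

S -> X1 X2 | E X1 | X3 Y1; E -> X1 X3 | D S | X2 B; D -> u; B -> X2 X2 | S X3 | B Y2; X1 -> u; X2 -> v; X3 -> w; Y1 -> E X1; Y2 -> B X3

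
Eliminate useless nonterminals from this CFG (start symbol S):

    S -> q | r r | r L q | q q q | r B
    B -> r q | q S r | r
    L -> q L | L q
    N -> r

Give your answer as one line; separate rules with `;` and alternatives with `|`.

S -> q | r r | q q q | r B; B -> r q | q S r | r

Generating nonterminals: {B, N, S}.
Reachable from S after that: {B, S}.
Removed useless symbols: {L, N} and every production mentioning them.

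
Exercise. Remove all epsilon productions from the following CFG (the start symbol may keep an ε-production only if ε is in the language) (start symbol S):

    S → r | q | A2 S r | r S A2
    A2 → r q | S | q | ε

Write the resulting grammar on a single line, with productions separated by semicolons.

S → r | q | A2 S r | S r | r S A2 | r S; A2 → r q | S | q

Nullable set = {A2}.
ε ∉ L(G), so no ε-production is kept.
For each production, add variants omitting each subset of nullable occurrences: S → A2 S r gives A2 S r | S r. S → r S A2 gives r S A2 | r S.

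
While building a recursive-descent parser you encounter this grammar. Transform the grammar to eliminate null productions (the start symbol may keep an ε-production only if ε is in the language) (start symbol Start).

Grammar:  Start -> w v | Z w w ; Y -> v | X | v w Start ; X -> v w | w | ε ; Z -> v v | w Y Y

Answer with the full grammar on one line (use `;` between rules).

Start -> w v | Z w w; Y -> v | X | v w Start; X -> v w | w; Z -> v v | w Y Y | w Y | w

Nullable nonterminals: {X, Y}.
ε ∉ L(G), so no ε-production is kept.
Add the nullable-subset variants: Z → w Y Y gives w Y Y | w Y | w.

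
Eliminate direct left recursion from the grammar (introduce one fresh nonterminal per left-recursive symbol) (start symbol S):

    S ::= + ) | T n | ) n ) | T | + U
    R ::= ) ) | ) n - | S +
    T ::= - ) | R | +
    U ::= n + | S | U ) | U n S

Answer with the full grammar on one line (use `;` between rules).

S ::= + ) | T n | ) n ) | T | + U; R ::= ) ) | ) n - | S +; T ::= - ) | R | +; U ::= n + U' | S U'; U' ::= ) U' | n S U' | ε

Directly left-recursive nonterminal: U.
For U: α = {), n S}, β = {n +, S}. Rewrite as U → β U' and U' → α U' | ε.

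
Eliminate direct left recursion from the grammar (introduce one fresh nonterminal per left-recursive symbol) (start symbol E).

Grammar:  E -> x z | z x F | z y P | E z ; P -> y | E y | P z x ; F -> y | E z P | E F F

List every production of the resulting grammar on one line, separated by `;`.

E -> x z E' | z x F E' | z y P E'; P -> y P' | E y P'; F -> y | E z P | E F F; E' -> z E' | ε; P' -> z x P' | ε

Left recursion appears on E, P.
For E: α = {z}, β = {x z, z x F, z y P}. Rewrite as E → β E' and E' → α E' | ε.
For P: α = {z x}, β = {y, E y}. Rewrite as P → β P' and P' → α P' | ε.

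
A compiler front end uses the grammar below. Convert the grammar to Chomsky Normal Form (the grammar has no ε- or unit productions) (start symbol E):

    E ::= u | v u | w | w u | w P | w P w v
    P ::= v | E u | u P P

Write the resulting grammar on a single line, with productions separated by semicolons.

Introduce a nonterminal for each terminal appearing in a rule of length ≥ 2: X1 → v, X2 → u, X3 → w.
Binarize each right-hand side of length ≥ 3 by chaining fresh nonterminals (Y1, Y2, …): affected rules were E → X3 P X3 X1; P → X2 P P.

E ::= u | X1 X2 | w | X3 X2 | X3 P | X3 Y1; P ::= v | E X2 | X2 Y3; X1 ::= v; X2 ::= u; X3 ::= w; Y1 ::= P Y2; Y2 ::= X3 X1; Y3 ::= P P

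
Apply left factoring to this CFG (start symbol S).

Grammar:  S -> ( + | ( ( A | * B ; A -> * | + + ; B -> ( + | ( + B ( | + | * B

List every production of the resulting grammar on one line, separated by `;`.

S has alternatives sharing prefix '(': factor to S → ( S' with S' → + | ( A.
B has alternatives sharing prefix '( +': factor to B → ( + B' with B' → ε | B (.

S -> * B | ( S'; A -> * | + +; B -> + | * B | ( + B'; S' -> + | ( A; B' -> ε | B (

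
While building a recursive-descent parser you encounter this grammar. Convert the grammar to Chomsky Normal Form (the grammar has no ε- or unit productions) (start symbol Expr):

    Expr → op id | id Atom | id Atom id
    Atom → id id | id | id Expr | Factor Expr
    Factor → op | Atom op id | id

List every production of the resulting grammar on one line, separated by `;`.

Introduce a nonterminal for each terminal appearing in a rule of length ≥ 2: X1 → op, X2 → id.
Binarize each right-hand side of length ≥ 3 by chaining fresh nonterminals (Y1, Y2, …): affected rules were Expr → X2 Atom X2; Factor → Atom X1 X2.

Expr → X1 X2 | X2 Atom | X2 Y1; Atom → X2 X2 | id | X2 Expr | Factor Expr; Factor → op | Atom Y2 | id; X1 → op; X2 → id; Y1 → Atom X2; Y2 → X1 X2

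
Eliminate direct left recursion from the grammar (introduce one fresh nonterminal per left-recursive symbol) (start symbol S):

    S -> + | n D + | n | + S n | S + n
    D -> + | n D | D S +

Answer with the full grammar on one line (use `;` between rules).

S -> + S' | n D + S' | n S' | + S n S'; D -> + D' | n D D'; S' -> + n S' | ε; D' -> S + D' | ε

Left recursion appears on S, D.
For S: α = {+ n}, β = {+, n D +, n, + S n}. Rewrite as S → β S' and S' → α S' | ε.
For D: α = {S +}, β = {+, n D}. Rewrite as D → β D' and D' → α D' | ε.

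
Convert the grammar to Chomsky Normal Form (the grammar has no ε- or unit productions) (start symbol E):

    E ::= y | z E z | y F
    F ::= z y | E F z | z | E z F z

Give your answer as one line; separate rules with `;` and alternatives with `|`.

E ::= y | X1 Y1 | X2 F; F ::= X1 X2 | E Y2 | z | E Y3; X1 ::= z; X2 ::= y; Y1 ::= E X1; Y2 ::= F X1; Y3 ::= X1 Y4; Y4 ::= F X1

Introduce a nonterminal for each terminal appearing in a rule of length ≥ 2: X1 → z, X2 → y.
Binarize each right-hand side of length ≥ 3 by chaining fresh nonterminals (Y1, Y2, …): affected rules were E → X1 E X1; F → E F X1; F → E X1 F X1.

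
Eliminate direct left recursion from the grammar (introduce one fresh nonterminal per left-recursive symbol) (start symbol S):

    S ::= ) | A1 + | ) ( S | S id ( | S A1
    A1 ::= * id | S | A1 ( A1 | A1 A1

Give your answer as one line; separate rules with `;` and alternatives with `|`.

S ::= ) S' | A1 + S' | ) ( S S'; A1 ::= * id A1' | S A1'; S' ::= id ( S' | A1 S' | ε; A1' ::= ( A1 A1' | A1 A1' | ε

Directly left-recursive nonterminals: S, A1.
For S: α = {id (, A1}, β = {), A1 +, ) ( S}. Rewrite as S → β S' and S' → α S' | ε.
For A1: α = {( A1, A1}, β = {* id, S}. Rewrite as A1 → β A1' and A1' → α A1' | ε.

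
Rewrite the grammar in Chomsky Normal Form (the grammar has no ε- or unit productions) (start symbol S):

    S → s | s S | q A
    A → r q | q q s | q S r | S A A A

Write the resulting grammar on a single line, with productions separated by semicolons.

S → s | X1 S | X2 A; A → X3 X2 | X2 Y1 | X2 Y2 | S Y3; X1 → s; X2 → q; X3 → r; Y1 → X2 X1; Y2 → S X3; Y3 → A Y4; Y4 → A A

Introduce a nonterminal for each terminal appearing in a rule of length ≥ 2: X1 → s, X2 → q, X3 → r.
Binarize each right-hand side of length ≥ 3 by chaining fresh nonterminals (Y1, Y2, …): affected rules were A → X2 X2 X1; A → X2 S X3; A → S A A A.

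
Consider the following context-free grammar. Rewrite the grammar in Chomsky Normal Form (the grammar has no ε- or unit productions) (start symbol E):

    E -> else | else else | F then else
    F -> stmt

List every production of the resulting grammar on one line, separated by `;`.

Introduce a nonterminal for each terminal appearing in a rule of length ≥ 2: X1 → else, X2 → then.
Binarize each right-hand side of length ≥ 3 by chaining fresh nonterminals (Y1, Y2, …): affected rules were E → F X2 X1.

E -> else | X1 X1 | F Y1; F -> stmt; X1 -> else; X2 -> then; Y1 -> X2 X1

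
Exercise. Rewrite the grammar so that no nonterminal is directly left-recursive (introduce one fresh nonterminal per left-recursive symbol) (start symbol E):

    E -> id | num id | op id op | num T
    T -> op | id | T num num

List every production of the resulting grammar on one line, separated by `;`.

E -> id | num id | op id op | num T; T -> op T' | id T'; T' -> num num T' | epsilon

T is directly left-recursive.
For T: α = {num num}, β = {op, id}. Rewrite as T → β T' and T' → α T' | ε.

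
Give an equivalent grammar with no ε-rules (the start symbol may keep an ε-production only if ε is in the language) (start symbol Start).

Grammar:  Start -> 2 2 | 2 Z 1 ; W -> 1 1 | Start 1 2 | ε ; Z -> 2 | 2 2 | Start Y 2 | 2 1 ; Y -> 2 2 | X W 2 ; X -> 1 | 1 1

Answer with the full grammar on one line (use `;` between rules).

Start -> 2 2 | 2 Z 1; W -> 1 1 | Start 1 2; Z -> 2 | 2 2 | Start Y 2 | 2 1; Y -> 2 2 | X W 2 | X 2; X -> 1 | 1 1

Nullable set = {W}.
ε ∉ L(G), so no ε-production is kept.
For each production, add variants omitting each subset of nullable occurrences: Y → X W 2 gives X W 2 | X 2.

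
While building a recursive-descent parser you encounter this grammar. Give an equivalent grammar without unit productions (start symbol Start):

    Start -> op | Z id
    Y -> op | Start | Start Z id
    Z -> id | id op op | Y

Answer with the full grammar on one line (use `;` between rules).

Start -> op | Z id; Y -> op | Z id | Start Z id; Z -> id | id op op | op | Z id | Start Z id

Unit pairs: Y ⇒* {Start}; Z ⇒* {Start, Y}.
Replace each nonterminal's rules with the union of the non-unit rules of every nonterminal it unit-derives.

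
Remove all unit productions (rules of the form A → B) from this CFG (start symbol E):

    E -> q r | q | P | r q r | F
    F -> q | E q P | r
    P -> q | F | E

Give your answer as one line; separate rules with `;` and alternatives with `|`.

E -> q r | q | r q r | E q P | r; F -> q | E q P | r; P -> q r | q | r q r | E q P | r

Unit pairs: E ⇒* {F, P}; P ⇒* {E, F}.
Replace each nonterminal's rules with the union of the non-unit rules of every nonterminal it unit-derives.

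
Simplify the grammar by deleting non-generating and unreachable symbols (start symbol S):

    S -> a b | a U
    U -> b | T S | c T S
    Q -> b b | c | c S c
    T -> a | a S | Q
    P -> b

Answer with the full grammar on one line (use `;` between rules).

S -> a b | a U; U -> b | T S | c T S; Q -> b b | c | c S c; T -> a | a S | Q

Generating nonterminals: {P, Q, S, T, U}.
Reachable from S after that: {Q, S, T, U}.
Removed useless symbols: {P} and every production mentioning them.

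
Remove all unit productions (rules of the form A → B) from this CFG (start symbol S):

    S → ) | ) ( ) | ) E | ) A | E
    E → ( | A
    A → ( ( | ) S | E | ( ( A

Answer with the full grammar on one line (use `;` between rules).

S → ( | ) | ) ( ) | ) E | ) A | ( ( | ) S | ( ( A; E → ( | ( ( | ) S | ( ( A; A → ( | ( ( | ) S | ( ( A

Unit pairs: A ⇒* {E}; E ⇒* {A}; S ⇒* {A, E}.
Replace each nonterminal's rules with the union of the non-unit rules of every nonterminal it unit-derives.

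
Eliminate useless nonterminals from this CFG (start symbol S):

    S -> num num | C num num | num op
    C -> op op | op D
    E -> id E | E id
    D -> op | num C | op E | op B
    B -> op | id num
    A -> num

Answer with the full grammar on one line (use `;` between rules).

S -> num num | C num num | num op; C -> op op | op D; D -> op | num C | op B; B -> op | id num

Generating nonterminals: {A, B, C, D, S}.
Reachable from S after that: {B, C, D, S}.
Removed useless symbols: {A, E} and every production mentioning them.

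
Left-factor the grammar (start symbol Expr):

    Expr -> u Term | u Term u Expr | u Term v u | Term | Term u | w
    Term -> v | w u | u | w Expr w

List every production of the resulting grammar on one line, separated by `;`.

Expr -> w | u Term Expr1 | Term Expr2; Term -> v | u | w Term1; Expr1 -> ε | u Expr | v u; Expr2 -> ε | u; Term1 -> u | Expr w

Expr has alternatives sharing prefix 'u Term': factor to Expr → u Term Expr1 with Expr1 → ε | u Expr | v u.
Expr has alternatives sharing prefix 'Term': factor to Expr → Term Expr2 with Expr2 → ε | u.
Term has alternatives sharing prefix 'w': factor to Term → w Term1 with Term1 → u | Expr w.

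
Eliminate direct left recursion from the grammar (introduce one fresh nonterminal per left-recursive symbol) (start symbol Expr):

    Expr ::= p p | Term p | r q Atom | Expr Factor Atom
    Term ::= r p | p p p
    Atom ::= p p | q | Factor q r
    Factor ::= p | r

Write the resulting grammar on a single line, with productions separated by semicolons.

Left recursion appears on Expr.
For Expr: α = {Factor Atom}, β = {p p, Term p, r q Atom}. Rewrite as Expr → β Expr1 and Expr1 → α Expr1 | ε.

Expr ::= p p Expr1 | Term p Expr1 | r q Atom Expr1; Term ::= r p | p p p; Atom ::= p p | q | Factor q r; Factor ::= p | r; Expr1 ::= Factor Atom Expr1 | ε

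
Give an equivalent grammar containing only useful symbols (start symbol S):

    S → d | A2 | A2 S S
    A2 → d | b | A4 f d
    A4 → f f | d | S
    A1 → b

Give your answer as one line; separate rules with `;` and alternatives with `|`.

Generating nonterminals: {A1, A2, A4, S}.
Reachable from S after that: {A2, A4, S}.
Removed useless symbols: {A1} and every production mentioning them.

S → d | A2 | A2 S S; A2 → d | b | A4 f d; A4 → f f | d | S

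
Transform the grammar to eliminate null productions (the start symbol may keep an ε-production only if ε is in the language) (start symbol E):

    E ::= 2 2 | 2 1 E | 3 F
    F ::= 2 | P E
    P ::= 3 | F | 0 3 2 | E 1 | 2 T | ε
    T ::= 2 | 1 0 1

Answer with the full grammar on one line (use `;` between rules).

E ::= 2 2 | 2 1 E | 3 F; F ::= 2 | P E | E; P ::= 3 | F | 0 3 2 | E 1 | 2 T; T ::= 2 | 1 0 1

The nullable symbols are {P}.
ε ∉ L(G), so no ε-production is kept.
For each production, add variants omitting each subset of nullable occurrences: F → P E gives P E | E.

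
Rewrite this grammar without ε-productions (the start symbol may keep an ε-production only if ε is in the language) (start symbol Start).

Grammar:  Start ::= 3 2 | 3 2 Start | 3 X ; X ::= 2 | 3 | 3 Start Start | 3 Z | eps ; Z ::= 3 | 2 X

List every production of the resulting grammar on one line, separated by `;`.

Start ::= 3 2 | 3 2 Start | 3 X | 3; X ::= 2 | 3 | 3 Start Start | 3 Z; Z ::= 3 | 2 X | 2

The nullable symbols are {X}.
ε ∉ L(G), so no ε-production is kept.
Add the nullable-subset variants: Start → 3 X gives 3 X | 3. Z → 2 X gives 2 X | 2.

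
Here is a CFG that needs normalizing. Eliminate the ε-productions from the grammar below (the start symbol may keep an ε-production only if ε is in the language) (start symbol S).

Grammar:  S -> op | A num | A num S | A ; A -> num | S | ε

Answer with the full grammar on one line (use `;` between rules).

S -> op | A num | num | A num S | num S | A | ε; A -> num | S

The nullable symbols are {A, S}.
ε ∈ L(G) since S is nullable, so keep S → ε.
Add the nullable-subset variants: S → A num gives A num | num. S → A num S gives A num S | num S.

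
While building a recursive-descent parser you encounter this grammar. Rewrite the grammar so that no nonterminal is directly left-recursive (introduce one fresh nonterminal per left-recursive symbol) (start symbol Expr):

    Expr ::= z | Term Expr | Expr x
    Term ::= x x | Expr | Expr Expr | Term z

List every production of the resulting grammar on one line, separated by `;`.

Expr ::= z Expr1 | Term Expr Expr1; Term ::= x x Term1 | Expr Term1 | Expr Expr Term1; Expr1 ::= x Expr1 | epsilon; Term1 ::= z Term1 | epsilon

Expr, Term are directly left-recursive.
For Expr: α = {x}, β = {z, Term Expr}. Rewrite as Expr → β Expr1 and Expr1 → α Expr1 | ε.
For Term: α = {z}, β = {x x, Expr, Expr Expr}. Rewrite as Term → β Term1 and Term1 → α Term1 | ε.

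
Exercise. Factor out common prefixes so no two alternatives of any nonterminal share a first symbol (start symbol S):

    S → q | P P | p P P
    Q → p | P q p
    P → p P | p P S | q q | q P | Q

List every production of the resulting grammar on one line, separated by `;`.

P has alternatives sharing prefix 'p P': factor to P → p P P' with P' → ε | S.
P has alternatives sharing prefix 'q': factor to P → q P'' with P'' → q | P.

S → q | P P | p P P; Q → p | P q p; P → Q | p P P' | q P''; P' → ε | S; P'' → q | P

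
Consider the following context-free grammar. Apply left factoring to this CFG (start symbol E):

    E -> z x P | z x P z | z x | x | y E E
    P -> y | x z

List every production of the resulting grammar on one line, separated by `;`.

E has alternatives sharing prefix 'z x': factor to E → z x E' with E' → P | P z | ε.
E' has alternatives sharing prefix 'P': factor to E' → P E'' with E'' → ε | z.

E -> x | y E E | z x E'; P -> y | x z; E' -> ε | P E''; E'' -> ε | z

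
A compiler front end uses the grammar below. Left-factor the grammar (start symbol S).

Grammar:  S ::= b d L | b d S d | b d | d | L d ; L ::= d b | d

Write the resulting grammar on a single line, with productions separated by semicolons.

S ::= d | L d | b d S'; L ::= d L'; S' ::= L | S d | ε; L' ::= b | ε

S has alternatives sharing prefix 'b d': factor to S → b d S' with S' → L | S d | ε.
L has alternatives sharing prefix 'd': factor to L → d L' with L' → b | ε.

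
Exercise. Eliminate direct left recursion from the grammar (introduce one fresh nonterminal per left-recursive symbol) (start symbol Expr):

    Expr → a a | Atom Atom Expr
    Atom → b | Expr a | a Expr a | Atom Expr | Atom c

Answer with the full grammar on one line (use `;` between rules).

Expr → a a | Atom Atom Expr; Atom → b Atom1 | Expr a Atom1 | a Expr a Atom1; Atom1 → Expr Atom1 | c Atom1 | ε

Left recursion appears on Atom.
For Atom: α = {Expr, c}, β = {b, Expr a, a Expr a}. Rewrite as Atom → β Atom1 and Atom1 → α Atom1 | ε.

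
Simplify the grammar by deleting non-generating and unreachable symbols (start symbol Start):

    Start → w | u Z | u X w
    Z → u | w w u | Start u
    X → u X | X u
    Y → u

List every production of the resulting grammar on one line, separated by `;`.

Generating nonterminals: {Start, Y, Z}.
Reachable from Start after that: {Start, Z}.
Removed useless symbols: {X, Y} and every production mentioning them.

Start → w | u Z; Z → u | w w u | Start u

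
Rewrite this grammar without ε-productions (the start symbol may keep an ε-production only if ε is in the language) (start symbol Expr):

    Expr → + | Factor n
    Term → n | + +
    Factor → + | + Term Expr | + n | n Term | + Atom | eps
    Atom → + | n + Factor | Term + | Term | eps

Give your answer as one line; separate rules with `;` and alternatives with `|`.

Expr → + | Factor n | n; Term → n | + +; Factor → + | + Term Expr | + n | n Term | + Atom; Atom → + | n + Factor | n + | Term + | Term

The nullable symbols are {Atom, Factor}.
ε ∉ L(G), so no ε-production is kept.
Expand every rule over subsets of its nullable positions: Expr → Factor n gives Factor n | n. Atom → n + Factor gives n + Factor | n +.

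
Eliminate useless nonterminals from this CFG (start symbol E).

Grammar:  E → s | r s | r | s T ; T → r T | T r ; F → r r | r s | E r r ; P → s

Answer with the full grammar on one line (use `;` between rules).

E → s | r s | r

Generating nonterminals: {E, F, P}.
Reachable from E after that: {E}.
Removed useless symbols: {F, P, T} and every production mentioning them.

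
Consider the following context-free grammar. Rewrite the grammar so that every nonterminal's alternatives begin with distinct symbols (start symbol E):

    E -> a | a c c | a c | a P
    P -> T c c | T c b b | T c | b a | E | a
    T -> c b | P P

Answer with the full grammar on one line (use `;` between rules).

E has alternatives sharing prefix 'a': factor to E → a E' with E' → ε | c c | c | P.
P has alternatives sharing prefix 'T c': factor to P → T c P' with P' → c | b b | ε.
E' has alternatives sharing prefix 'c': factor to E' → c E'' with E'' → c | ε.

E -> a E'; P -> b a | E | a | T c P'; T -> c b | P P; E' -> ε | P | c E''; P' -> c | b b | ε; E'' -> c | ε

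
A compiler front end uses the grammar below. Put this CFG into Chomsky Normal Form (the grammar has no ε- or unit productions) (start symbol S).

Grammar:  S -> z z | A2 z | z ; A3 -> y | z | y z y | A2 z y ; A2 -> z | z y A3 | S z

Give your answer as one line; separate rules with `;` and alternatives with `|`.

S -> X1 X1 | A2 X1 | z; A3 -> y | z | X2 Y1 | A2 Y2; A2 -> z | X1 Y3 | S X1; X1 -> z; X2 -> y; Y1 -> X1 X2; Y2 -> X1 X2; Y3 -> X2 A3

Introduce a nonterminal for each terminal appearing in a rule of length ≥ 2: X1 → z, X2 → y.
Binarize each right-hand side of length ≥ 3 by chaining fresh nonterminals (Y1, Y2, …): affected rules were A3 → X2 X1 X2; A3 → A2 X1 X2; A2 → X1 X2 A3.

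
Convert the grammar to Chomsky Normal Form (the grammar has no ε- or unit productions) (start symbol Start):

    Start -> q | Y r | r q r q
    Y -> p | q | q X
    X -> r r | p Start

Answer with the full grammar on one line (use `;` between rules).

Start -> q | Y X1 | X1 Y1; Y -> p | q | X2 X; X -> X1 X1 | X3 Start; X1 -> r; X2 -> q; X3 -> p; Y1 -> X2 Y2; Y2 -> X1 X2

Introduce a nonterminal for each terminal appearing in a rule of length ≥ 2: X1 → r, X2 → q, X3 → p.
Binarize each right-hand side of length ≥ 3 by chaining fresh nonterminals (Y1, Y2, …): affected rules were Start → X1 X2 X1 X2.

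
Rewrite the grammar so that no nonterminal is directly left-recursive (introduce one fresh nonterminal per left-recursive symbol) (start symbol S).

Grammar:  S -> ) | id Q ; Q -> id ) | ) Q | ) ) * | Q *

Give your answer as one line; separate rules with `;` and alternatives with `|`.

S -> ) | id Q; Q -> id ) Q' | ) Q Q' | ) ) * Q'; Q' -> * Q' | ε

Left recursion appears on Q.
For Q: α = {*}, β = {id ), ) Q, ) ) *}. Rewrite as Q → β Q' and Q' → α Q' | ε.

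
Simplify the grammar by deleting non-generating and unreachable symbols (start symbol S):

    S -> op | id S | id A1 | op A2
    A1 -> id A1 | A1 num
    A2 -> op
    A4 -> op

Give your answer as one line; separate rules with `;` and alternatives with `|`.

S -> op | id S | op A2; A2 -> op

Generating nonterminals: {A2, A4, S}.
Reachable from S after that: {A2, S}.
Removed useless symbols: {A1, A4} and every production mentioning them.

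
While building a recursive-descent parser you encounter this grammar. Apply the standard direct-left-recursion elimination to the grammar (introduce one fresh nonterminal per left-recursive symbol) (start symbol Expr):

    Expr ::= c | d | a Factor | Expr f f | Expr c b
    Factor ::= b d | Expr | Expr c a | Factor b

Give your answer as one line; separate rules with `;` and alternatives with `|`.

Expr, Factor are directly left-recursive.
For Expr: α = {f f, c b}, β = {c, d, a Factor}. Rewrite as Expr → β Expr1 and Expr1 → α Expr1 | ε.
For Factor: α = {b}, β = {b d, Expr, Expr c a}. Rewrite as Factor → β Factor1 and Factor1 → α Factor1 | ε.

Expr ::= c Expr1 | d Expr1 | a Factor Expr1; Factor ::= b d Factor1 | Expr Factor1 | Expr c a Factor1; Expr1 ::= f f Expr1 | c b Expr1 | eps; Factor1 ::= b Factor1 | eps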